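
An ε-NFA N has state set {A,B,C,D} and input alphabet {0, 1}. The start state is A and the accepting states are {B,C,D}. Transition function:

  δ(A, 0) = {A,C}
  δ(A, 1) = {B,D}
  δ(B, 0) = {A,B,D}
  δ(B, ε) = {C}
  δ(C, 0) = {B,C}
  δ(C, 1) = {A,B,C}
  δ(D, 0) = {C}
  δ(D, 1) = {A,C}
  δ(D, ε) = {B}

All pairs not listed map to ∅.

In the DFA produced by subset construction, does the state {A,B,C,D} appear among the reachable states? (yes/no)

Start state of the DFA: {A} (ε-closure of the NFA start).
{A} --0--> {A,C}  [new]
{A} --1--> {B,C,D}  [new]
{A,C} --0--> {A,B,C}  [new]
{A,C} --1--> {A,B,C,D}  [new]
{B,C,D} --0--> {A,B,C,D}  [seen]
{B,C,D} --1--> {A,B,C}  [seen]
{A,B,C} --0--> {A,B,C,D}  [seen]
{A,B,C} --1--> {A,B,C,D}  [seen]
{A,B,C,D} --0--> {A,B,C,D}  [seen]
{A,B,C,D} --1--> {A,B,C,D}  [seen]
Reachable DFA states: {A}, {A,C}, {B,C,D}, {A,B,C}, {A,B,C,D}.
{A,B,C,D} is among them.

yes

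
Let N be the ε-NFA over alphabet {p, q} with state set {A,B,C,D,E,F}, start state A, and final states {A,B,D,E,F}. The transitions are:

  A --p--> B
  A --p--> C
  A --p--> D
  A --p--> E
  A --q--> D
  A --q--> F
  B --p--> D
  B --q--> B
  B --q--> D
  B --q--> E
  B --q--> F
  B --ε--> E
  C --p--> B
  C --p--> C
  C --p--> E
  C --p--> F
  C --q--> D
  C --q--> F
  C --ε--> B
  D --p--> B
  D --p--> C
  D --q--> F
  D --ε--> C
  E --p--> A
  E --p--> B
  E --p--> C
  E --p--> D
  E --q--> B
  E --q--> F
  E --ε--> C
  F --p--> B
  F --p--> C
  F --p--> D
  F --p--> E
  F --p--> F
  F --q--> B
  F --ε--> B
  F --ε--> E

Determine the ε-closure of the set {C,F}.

{B,C,E,F}

Begin with {C,F}.
C →ε {B}; add B.
B →ε {E}; add E.
ε-closure = {B,C,E,F}.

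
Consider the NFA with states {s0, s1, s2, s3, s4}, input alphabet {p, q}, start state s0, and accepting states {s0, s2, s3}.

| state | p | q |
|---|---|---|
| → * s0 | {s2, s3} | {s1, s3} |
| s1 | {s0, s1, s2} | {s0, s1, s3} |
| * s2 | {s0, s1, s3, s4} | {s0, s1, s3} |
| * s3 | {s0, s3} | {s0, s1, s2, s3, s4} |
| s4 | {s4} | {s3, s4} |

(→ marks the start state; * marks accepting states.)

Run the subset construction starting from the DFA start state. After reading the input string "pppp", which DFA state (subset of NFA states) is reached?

Start: {s0}.
δ(s0,p) = {s2, s3}.
Union: {s2, s3}.
After p: {s2, s3}.
δ(s2,p) = {s0, s1, s3, s4}; δ(s3,p) = {s0, s3}.
Union: {s0, s1, s3, s4}.
After p: {s0, s1, s3, s4}.
δ(s0,p) = {s2, s3}; δ(s1,p) = {s0, s1, s2}; δ(s3,p) = {s0, s3}; δ(s4,p) = {s4}.
Union: {s0, s1, s2, s3, s4}.
After p: {s0, s1, s2, s3, s4}.
δ(s0,p) = {s2, s3}; δ(s1,p) = {s0, s1, s2}; δ(s2,p) = {s0, s1, s3, s4}; δ(s3,p) = {s0, s3}; δ(s4,p) = {s4}.
Union: {s0, s1, s2, s3, s4}.
After p: {s0, s1, s2, s3, s4}.

{s0, s1, s2, s3, s4}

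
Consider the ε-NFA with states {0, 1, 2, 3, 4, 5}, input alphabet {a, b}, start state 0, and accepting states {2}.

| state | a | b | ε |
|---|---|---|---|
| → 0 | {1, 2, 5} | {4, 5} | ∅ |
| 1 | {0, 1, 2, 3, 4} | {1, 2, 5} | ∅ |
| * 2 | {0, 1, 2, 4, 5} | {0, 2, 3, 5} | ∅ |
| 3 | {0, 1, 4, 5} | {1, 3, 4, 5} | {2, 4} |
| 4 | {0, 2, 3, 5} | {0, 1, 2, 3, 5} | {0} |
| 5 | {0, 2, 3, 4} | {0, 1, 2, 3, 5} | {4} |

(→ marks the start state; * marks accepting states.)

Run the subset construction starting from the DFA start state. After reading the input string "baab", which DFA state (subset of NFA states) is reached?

{0, 1, 2, 3, 4, 5}

Start: {0}.
δ(0,b) = {4, 5}.
Union: {4, 5}.
ε-closure gives {0, 4, 5}.
After b: {0, 4, 5}.
δ(0,a) = {1, 2, 5}; δ(4,a) = {0, 2, 3, 5}; δ(5,a) = {0, 2, 3, 4}.
Union: {0, 1, 2, 3, 4, 5}.
After a: {0, 1, 2, 3, 4, 5}.
δ(0,a) = {1, 2, 5}; δ(1,a) = {0, 1, 2, 3, 4}; δ(2,a) = {0, 1, 2, 4, 5}; δ(3,a) = {0, 1, 4, 5}; δ(4,a) = {0, 2, 3, 5}; δ(5,a) = {0, 2, 3, 4}.
Union: {0, 1, 2, 3, 4, 5}.
After a: {0, 1, 2, 3, 4, 5}.
δ(0,b) = {4, 5}; δ(1,b) = {1, 2, 5}; δ(2,b) = {0, 2, 3, 5}; δ(3,b) = {1, 3, 4, 5}; δ(4,b) = {0, 1, 2, 3, 5}; δ(5,b) = {0, 1, 2, 3, 5}.
Union: {0, 1, 2, 3, 4, 5}.
After b: {0, 1, 2, 3, 4, 5}.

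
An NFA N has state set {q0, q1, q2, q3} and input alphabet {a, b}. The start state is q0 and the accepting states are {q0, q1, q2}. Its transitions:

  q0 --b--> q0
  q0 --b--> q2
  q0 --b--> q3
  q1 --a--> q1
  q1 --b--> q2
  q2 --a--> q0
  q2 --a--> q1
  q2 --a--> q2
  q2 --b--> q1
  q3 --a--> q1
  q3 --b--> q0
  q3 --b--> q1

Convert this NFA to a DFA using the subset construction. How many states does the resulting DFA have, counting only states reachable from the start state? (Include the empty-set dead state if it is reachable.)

Start state of the DFA: {q0}.
{q0} --a--> ∅  [new]
{q0} --b--> {q0, q2, q3}  [new]
∅ --a--> ∅  [seen]
∅ --b--> ∅  [seen]
{q0, q2, q3} --a--> {q0, q1, q2}  [new]
{q0, q2, q3} --b--> {q0, q1, q2, q3}  [new]
{q0, q1, q2} --a--> {q0, q1, q2}  [seen]
{q0, q1, q2} --b--> {q0, q1, q2, q3}  [seen]
{q0, q1, q2, q3} --a--> {q0, q1, q2}  [seen]
{q0, q1, q2, q3} --b--> {q0, q1, q2, q3}  [seen]
Reachable DFA states: {q0}, ∅, {q0, q2, q3}, {q0, q1, q2}, {q0, q1, q2, q3}.

5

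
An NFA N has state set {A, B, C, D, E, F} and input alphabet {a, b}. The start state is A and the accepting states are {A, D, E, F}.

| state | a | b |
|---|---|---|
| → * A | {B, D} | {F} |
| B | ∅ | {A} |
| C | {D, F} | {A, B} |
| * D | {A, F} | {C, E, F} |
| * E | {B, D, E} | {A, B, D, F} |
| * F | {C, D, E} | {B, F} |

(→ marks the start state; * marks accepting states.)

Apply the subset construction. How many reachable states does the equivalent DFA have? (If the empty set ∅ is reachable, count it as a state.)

14

Start state of the DFA: {A}.
{A} --a--> {B, D}  [new]
{A} --b--> {F}  [new]
{B, D} --a--> {A, F}  [new]
{B, D} --b--> {A, C, E, F}  [new]
{F} --a--> {C, D, E}  [new]
{F} --b--> {B, F}  [new]
{A, F} --a--> {B, C, D, E}  [new]
{A, F} --b--> {B, F}  [seen]
{A, C, E, F} --a--> {B, C, D, E, F}  [new]
{A, C, E, F} --b--> {A, B, D, F}  [new]
{C, D, E} --a--> {A, B, D, E, F}  [new]
{C, D, E} --b--> {A, B, C, D, E, F}  [new]
{B, F} --a--> {C, D, E}  [seen]
{B, F} --b--> {A, B, F}  [new]
{B, C, D, E} --a--> {A, B, D, E, F}  [seen]
{B, C, D, E} --b--> {A, B, C, D, E, F}  [seen]
{B, C, D, E, F} --a--> {A, B, C, D, E, F}  [seen]
{B, C, D, E, F} --b--> {A, B, C, D, E, F}  [seen]
{A, B, D, F} --a--> {A, B, C, D, E, F}  [seen]
{A, B, D, F} --b--> {A, B, C, E, F}  [new]
{A, B, D, E, F} --a--> {A, B, C, D, E, F}  [seen]
{A, B, D, E, F} --b--> {A, B, C, D, E, F}  [seen]
{A, B, C, D, E, F} --a--> {A, B, C, D, E, F}  [seen]
{A, B, C, D, E, F} --b--> {A, B, C, D, E, F}  [seen]
{A, B, F} --a--> {B, C, D, E}  [seen]
{A, B, F} --b--> {A, B, F}  [seen]
{A, B, C, E, F} --a--> {B, C, D, E, F}  [seen]
{A, B, C, E, F} --b--> {A, B, D, F}  [seen]
Reachable DFA states: {A}, {B, D}, {F}, {A, F}, {A, C, E, F}, {C, D, E}, {B, F}, {B, C, D, E}, {B, C, D, E, F}, {A, B, D, F}, {A, B, D, E, F}, {A, B, C, D, E, F}, {A, B, F}, {A, B, C, E, F}.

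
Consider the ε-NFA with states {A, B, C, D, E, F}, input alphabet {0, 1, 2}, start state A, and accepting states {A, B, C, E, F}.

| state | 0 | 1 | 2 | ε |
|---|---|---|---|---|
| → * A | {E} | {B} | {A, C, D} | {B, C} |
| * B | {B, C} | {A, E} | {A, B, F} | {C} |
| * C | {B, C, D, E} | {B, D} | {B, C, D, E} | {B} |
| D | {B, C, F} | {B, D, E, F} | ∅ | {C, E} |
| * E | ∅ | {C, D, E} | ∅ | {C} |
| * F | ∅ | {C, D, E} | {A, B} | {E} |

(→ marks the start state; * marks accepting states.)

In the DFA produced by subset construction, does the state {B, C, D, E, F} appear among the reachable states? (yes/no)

yes

Start state of the DFA: {A, B, C} (ε-closure of the NFA start).
{A, B, C} --0--> {B, C, D, E}  [new]
{A, B, C} --1--> {A, B, C, D, E}  [new]
{A, B, C} --2--> {A, B, C, D, E, F}  [new]
{B, C, D, E} --0--> {B, C, D, E, F}  [new]
{B, C, D, E} --1--> {A, B, C, D, E, F}  [seen]
{B, C, D, E} --2--> {A, B, C, D, E, F}  [seen]
{A, B, C, D, E} --0--> {B, C, D, E, F}  [seen]
{A, B, C, D, E} --1--> {A, B, C, D, E, F}  [seen]
{A, B, C, D, E} --2--> {A, B, C, D, E, F}  [seen]
{A, B, C, D, E, F} --0--> {B, C, D, E, F}  [seen]
{A, B, C, D, E, F} --1--> {A, B, C, D, E, F}  [seen]
{A, B, C, D, E, F} --2--> {A, B, C, D, E, F}  [seen]
{B, C, D, E, F} --0--> {B, C, D, E, F}  [seen]
{B, C, D, E, F} --1--> {A, B, C, D, E, F}  [seen]
{B, C, D, E, F} --2--> {A, B, C, D, E, F}  [seen]
Reachable DFA states: {A, B, C}, {B, C, D, E}, {A, B, C, D, E}, {A, B, C, D, E, F}, {B, C, D, E, F}.
{B, C, D, E, F} is among them.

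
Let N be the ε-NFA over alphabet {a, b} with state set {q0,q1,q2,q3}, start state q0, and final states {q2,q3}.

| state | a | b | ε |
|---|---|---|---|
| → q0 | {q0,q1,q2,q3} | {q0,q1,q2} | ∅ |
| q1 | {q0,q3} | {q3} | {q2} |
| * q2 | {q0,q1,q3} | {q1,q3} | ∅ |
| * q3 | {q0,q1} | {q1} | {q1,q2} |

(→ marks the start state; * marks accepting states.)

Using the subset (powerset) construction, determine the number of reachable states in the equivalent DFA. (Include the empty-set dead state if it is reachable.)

3

Start state of the DFA: {q0} (ε-closure of the NFA start).
{q0} --a--> {q0,q1,q2,q3}  [new]
{q0} --b--> {q0,q1,q2}  [new]
{q0,q1,q2,q3} --a--> {q0,q1,q2,q3}  [seen]
{q0,q1,q2,q3} --b--> {q0,q1,q2,q3}  [seen]
{q0,q1,q2} --a--> {q0,q1,q2,q3}  [seen]
{q0,q1,q2} --b--> {q0,q1,q2,q3}  [seen]
Reachable DFA states: {q0}, {q0,q1,q2,q3}, {q0,q1,q2}.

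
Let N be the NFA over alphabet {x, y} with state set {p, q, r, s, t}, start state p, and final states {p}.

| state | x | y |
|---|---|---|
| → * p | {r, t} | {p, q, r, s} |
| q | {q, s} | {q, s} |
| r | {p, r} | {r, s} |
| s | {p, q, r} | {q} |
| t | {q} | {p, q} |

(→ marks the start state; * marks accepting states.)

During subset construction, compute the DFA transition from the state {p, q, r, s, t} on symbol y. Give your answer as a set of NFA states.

δ(p,y) = {p, q, r, s}; δ(q,y) = {q, s}; δ(r,y) = {r, s}; δ(s,y) = {q}; δ(t,y) = {p, q}.
Union: {p, q, r, s}.

{p, q, r, s}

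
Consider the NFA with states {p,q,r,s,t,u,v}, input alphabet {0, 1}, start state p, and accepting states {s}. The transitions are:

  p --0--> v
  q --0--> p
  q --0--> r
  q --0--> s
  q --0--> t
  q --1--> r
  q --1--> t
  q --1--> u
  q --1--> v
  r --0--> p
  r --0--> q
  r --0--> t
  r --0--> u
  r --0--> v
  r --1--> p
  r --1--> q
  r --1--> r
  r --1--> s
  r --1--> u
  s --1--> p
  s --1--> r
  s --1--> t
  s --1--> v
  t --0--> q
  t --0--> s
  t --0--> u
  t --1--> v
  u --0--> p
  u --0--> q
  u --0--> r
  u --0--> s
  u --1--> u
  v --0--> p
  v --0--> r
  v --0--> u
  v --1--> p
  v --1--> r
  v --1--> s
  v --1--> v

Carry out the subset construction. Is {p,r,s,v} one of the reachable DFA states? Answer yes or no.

yes

Start state of the DFA: {p}.
{p} --0--> {v}  [new]
{p} --1--> ∅  [new]
{v} --0--> {p,r,u}  [new]
{v} --1--> {p,r,s,v}  [new]
∅ --0--> ∅  [seen]
∅ --1--> ∅  [seen]
{p,r,u} --0--> {p,q,r,s,t,u,v}  [new]
{p,r,u} --1--> {p,q,r,s,u}  [new]
{p,r,s,v} --0--> {p,q,r,t,u,v}  [new]
{p,r,s,v} --1--> {p,q,r,s,t,u,v}  [seen]
{p,q,r,s,t,u,v} --0--> {p,q,r,s,t,u,v}  [seen]
{p,q,r,s,t,u,v} --1--> {p,q,r,s,t,u,v}  [seen]
{p,q,r,s,u} --0--> {p,q,r,s,t,u,v}  [seen]
{p,q,r,s,u} --1--> {p,q,r,s,t,u,v}  [seen]
{p,q,r,t,u,v} --0--> {p,q,r,s,t,u,v}  [seen]
{p,q,r,t,u,v} --1--> {p,q,r,s,t,u,v}  [seen]
Reachable DFA states: {p}, {v}, ∅, {p,r,u}, {p,r,s,v}, {p,q,r,s,t,u,v}, {p,q,r,s,u}, {p,q,r,t,u,v}.
{p,r,s,v} is among them.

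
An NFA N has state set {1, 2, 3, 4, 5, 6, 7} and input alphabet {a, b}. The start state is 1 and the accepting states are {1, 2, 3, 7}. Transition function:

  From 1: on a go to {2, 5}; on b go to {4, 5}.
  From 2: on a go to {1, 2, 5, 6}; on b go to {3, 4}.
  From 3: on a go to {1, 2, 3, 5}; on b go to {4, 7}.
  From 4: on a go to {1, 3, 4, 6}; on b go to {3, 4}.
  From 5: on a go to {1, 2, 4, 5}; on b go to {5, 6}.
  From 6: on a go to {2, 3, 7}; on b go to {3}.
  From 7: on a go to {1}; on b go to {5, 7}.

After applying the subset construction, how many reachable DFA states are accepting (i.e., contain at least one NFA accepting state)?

Start state of the DFA: {1}.
{1} --a--> {2, 5}  [new]
{1} --b--> {4, 5}  [new]
{2, 5} --a--> {1, 2, 4, 5, 6}  [new]
{2, 5} --b--> {3, 4, 5, 6}  [new]
{4, 5} --a--> {1, 2, 3, 4, 5, 6}  [new]
{4, 5} --b--> {3, 4, 5, 6}  [seen]
{1, 2, 4, 5, 6} --a--> {1, 2, 3, 4, 5, 6, 7}  [new]
{1, 2, 4, 5, 6} --b--> {3, 4, 5, 6}  [seen]
{3, 4, 5, 6} --a--> {1, 2, 3, 4, 5, 6, 7}  [seen]
{3, 4, 5, 6} --b--> {3, 4, 5, 6, 7}  [new]
{1, 2, 3, 4, 5, 6} --a--> {1, 2, 3, 4, 5, 6, 7}  [seen]
{1, 2, 3, 4, 5, 6} --b--> {3, 4, 5, 6, 7}  [seen]
{1, 2, 3, 4, 5, 6, 7} --a--> {1, 2, 3, 4, 5, 6, 7}  [seen]
{1, 2, 3, 4, 5, 6, 7} --b--> {3, 4, 5, 6, 7}  [seen]
{3, 4, 5, 6, 7} --a--> {1, 2, 3, 4, 5, 6, 7}  [seen]
{3, 4, 5, 6, 7} --b--> {3, 4, 5, 6, 7}  [seen]
Reachable DFA states: {1}, {2, 5}, {4, 5}, {1, 2, 4, 5, 6}, {3, 4, 5, 6}, {1, 2, 3, 4, 5, 6}, {1, 2, 3, 4, 5, 6, 7}, {3, 4, 5, 6, 7}.
Accepting DFA states (contain an NFA accepting state): {1}, {2, 5}, {1, 2, 4, 5, 6}, {3, 4, 5, 6}, {1, 2, 3, 4, 5, 6}, {1, 2, 3, 4, 5, 6, 7}, {3, 4, 5, 6, 7}.

7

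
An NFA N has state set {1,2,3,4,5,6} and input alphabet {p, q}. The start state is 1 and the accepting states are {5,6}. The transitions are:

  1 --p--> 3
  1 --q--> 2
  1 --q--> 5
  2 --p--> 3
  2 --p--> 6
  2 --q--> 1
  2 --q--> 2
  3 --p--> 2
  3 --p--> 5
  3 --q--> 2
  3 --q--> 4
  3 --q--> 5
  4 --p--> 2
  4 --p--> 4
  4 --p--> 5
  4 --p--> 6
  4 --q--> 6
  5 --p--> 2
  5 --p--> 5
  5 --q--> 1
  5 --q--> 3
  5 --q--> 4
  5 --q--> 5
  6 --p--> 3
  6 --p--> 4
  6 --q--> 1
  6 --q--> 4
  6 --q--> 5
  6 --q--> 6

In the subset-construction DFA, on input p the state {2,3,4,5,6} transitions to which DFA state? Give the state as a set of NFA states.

{2,3,4,5,6}

δ(2,p) = {3,6}; δ(3,p) = {2,5}; δ(4,p) = {2,4,5,6}; δ(5,p) = {2,5}; δ(6,p) = {3,4}.
Union: {2,3,4,5,6}.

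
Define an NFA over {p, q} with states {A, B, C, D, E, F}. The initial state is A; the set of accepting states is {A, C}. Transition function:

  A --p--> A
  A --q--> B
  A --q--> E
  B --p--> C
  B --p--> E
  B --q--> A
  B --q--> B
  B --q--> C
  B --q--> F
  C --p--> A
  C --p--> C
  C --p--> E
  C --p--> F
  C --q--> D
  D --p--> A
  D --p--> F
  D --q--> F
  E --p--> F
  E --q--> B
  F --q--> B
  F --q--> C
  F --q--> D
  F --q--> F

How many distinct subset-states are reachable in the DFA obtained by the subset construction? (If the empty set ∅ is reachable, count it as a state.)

Start state of the DFA: {A}.
{A} --p--> {A}  [seen]
{A} --q--> {B, E}  [new]
{B, E} --p--> {C, E, F}  [new]
{B, E} --q--> {A, B, C, F}  [new]
{C, E, F} --p--> {A, C, E, F}  [new]
{C, E, F} --q--> {B, C, D, F}  [new]
{A, B, C, F} --p--> {A, C, E, F}  [seen]
{A, B, C, F} --q--> {A, B, C, D, E, F}  [new]
{A, C, E, F} --p--> {A, C, E, F}  [seen]
{A, C, E, F} --q--> {B, C, D, E, F}  [new]
{B, C, D, F} --p--> {A, C, E, F}  [seen]
{B, C, D, F} --q--> {A, B, C, D, F}  [new]
{A, B, C, D, E, F} --p--> {A, C, E, F}  [seen]
{A, B, C, D, E, F} --q--> {A, B, C, D, E, F}  [seen]
{B, C, D, E, F} --p--> {A, C, E, F}  [seen]
{B, C, D, E, F} --q--> {A, B, C, D, F}  [seen]
{A, B, C, D, F} --p--> {A, C, E, F}  [seen]
{A, B, C, D, F} --q--> {A, B, C, D, E, F}  [seen]
Reachable DFA states: {A}, {B, E}, {C, E, F}, {A, B, C, F}, {A, C, E, F}, {B, C, D, F}, {A, B, C, D, E, F}, {B, C, D, E, F}, {A, B, C, D, F}.

9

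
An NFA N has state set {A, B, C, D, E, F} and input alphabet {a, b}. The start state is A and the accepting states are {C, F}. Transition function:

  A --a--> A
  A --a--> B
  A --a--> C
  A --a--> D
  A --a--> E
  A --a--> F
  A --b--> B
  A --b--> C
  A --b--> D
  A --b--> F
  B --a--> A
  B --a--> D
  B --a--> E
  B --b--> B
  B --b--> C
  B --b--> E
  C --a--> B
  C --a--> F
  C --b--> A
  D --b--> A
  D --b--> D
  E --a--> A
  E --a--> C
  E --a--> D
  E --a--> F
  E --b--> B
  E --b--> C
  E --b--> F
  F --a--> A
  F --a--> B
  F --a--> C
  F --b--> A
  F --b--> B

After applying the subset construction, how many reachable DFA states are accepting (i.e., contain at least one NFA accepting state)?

Start state of the DFA: {A}.
{A} --a--> {A, B, C, D, E, F}  [new]
{A} --b--> {B, C, D, F}  [new]
{A, B, C, D, E, F} --a--> {A, B, C, D, E, F}  [seen]
{A, B, C, D, E, F} --b--> {A, B, C, D, E, F}  [seen]
{B, C, D, F} --a--> {A, B, C, D, E, F}  [seen]
{B, C, D, F} --b--> {A, B, C, D, E}  [new]
{A, B, C, D, E} --a--> {A, B, C, D, E, F}  [seen]
{A, B, C, D, E} --b--> {A, B, C, D, E, F}  [seen]
Reachable DFA states: {A}, {A, B, C, D, E, F}, {B, C, D, F}, {A, B, C, D, E}.
Accepting DFA states (contain an NFA accepting state): {A, B, C, D, E, F}, {B, C, D, F}, {A, B, C, D, E}.

3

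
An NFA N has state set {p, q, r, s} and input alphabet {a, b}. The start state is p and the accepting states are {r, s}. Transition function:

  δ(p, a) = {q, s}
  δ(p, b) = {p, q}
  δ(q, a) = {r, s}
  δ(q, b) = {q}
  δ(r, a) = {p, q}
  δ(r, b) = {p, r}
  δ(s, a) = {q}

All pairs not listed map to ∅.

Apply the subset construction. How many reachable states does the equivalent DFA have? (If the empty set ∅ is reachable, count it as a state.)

10

Start state of the DFA: {p}.
{p} --a--> {q, s}  [new]
{p} --b--> {p, q}  [new]
{q, s} --a--> {q, r, s}  [new]
{q, s} --b--> {q}  [new]
{p, q} --a--> {q, r, s}  [seen]
{p, q} --b--> {p, q}  [seen]
{q, r, s} --a--> {p, q, r, s}  [new]
{q, r, s} --b--> {p, q, r}  [new]
{q} --a--> {r, s}  [new]
{q} --b--> {q}  [seen]
{p, q, r, s} --a--> {p, q, r, s}  [seen]
{p, q, r, s} --b--> {p, q, r}  [seen]
{p, q, r} --a--> {p, q, r, s}  [seen]
{p, q, r} --b--> {p, q, r}  [seen]
{r, s} --a--> {p, q}  [seen]
{r, s} --b--> {p, r}  [new]
{p, r} --a--> {p, q, s}  [new]
{p, r} --b--> {p, q, r}  [seen]
{p, q, s} --a--> {q, r, s}  [seen]
{p, q, s} --b--> {p, q}  [seen]
Reachable DFA states: {p}, {q, s}, {p, q}, {q, r, s}, {q}, {p, q, r, s}, {p, q, r}, {r, s}, {p, r}, {p, q, s}.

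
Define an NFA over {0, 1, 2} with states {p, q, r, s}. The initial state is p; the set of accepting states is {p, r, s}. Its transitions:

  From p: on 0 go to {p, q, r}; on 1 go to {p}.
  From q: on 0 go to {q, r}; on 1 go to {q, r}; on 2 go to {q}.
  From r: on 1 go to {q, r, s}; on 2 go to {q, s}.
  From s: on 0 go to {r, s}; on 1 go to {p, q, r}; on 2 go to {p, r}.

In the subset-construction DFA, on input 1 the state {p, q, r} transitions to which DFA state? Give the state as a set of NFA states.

δ(p,1) = {p}; δ(q,1) = {q, r}; δ(r,1) = {q, r, s}.
Union: {p, q, r, s}.

{p, q, r, s}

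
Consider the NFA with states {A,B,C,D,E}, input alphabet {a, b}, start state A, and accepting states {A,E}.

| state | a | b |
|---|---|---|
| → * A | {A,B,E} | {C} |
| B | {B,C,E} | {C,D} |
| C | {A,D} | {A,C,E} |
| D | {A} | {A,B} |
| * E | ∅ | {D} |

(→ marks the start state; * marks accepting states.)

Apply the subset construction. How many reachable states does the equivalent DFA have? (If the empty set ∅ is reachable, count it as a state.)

12

Start state of the DFA: {A}.
{A} --a--> {A,B,E}  [new]
{A} --b--> {C}  [new]
{A,B,E} --a--> {A,B,C,E}  [new]
{A,B,E} --b--> {C,D}  [new]
{C} --a--> {A,D}  [new]
{C} --b--> {A,C,E}  [new]
{A,B,C,E} --a--> {A,B,C,D,E}  [new]
{A,B,C,E} --b--> {A,C,D,E}  [new]
{C,D} --a--> {A,D}  [seen]
{C,D} --b--> {A,B,C,E}  [seen]
{A,D} --a--> {A,B,E}  [seen]
{A,D} --b--> {A,B,C}  [new]
{A,C,E} --a--> {A,B,D,E}  [new]
{A,C,E} --b--> {A,C,D,E}  [seen]
{A,B,C,D,E} --a--> {A,B,C,D,E}  [seen]
{A,B,C,D,E} --b--> {A,B,C,D,E}  [seen]
{A,C,D,E} --a--> {A,B,D,E}  [seen]
{A,C,D,E} --b--> {A,B,C,D,E}  [seen]
{A,B,C} --a--> {A,B,C,D,E}  [seen]
{A,B,C} --b--> {A,C,D,E}  [seen]
{A,B,D,E} --a--> {A,B,C,E}  [seen]
{A,B,D,E} --b--> {A,B,C,D}  [new]
{A,B,C,D} --a--> {A,B,C,D,E}  [seen]
{A,B,C,D} --b--> {A,B,C,D,E}  [seen]
Reachable DFA states: {A}, {A,B,E}, {C}, {A,B,C,E}, {C,D}, {A,D}, {A,C,E}, {A,B,C,D,E}, {A,C,D,E}, {A,B,C}, {A,B,D,E}, {A,B,C,D}.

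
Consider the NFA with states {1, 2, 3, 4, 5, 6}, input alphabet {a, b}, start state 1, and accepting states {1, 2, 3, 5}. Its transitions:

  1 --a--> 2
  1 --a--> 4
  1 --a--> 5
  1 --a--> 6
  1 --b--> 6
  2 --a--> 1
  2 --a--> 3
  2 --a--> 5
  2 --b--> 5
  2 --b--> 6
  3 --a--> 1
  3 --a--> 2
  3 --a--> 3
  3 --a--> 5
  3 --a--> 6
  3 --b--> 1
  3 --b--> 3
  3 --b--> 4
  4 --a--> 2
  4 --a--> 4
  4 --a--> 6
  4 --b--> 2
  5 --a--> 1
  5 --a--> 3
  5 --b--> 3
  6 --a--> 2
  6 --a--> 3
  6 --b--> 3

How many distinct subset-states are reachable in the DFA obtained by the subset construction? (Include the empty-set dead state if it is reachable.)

Start state of the DFA: {1}.
{1} --a--> {2, 4, 5, 6}  [new]
{1} --b--> {6}  [new]
{2, 4, 5, 6} --a--> {1, 2, 3, 4, 5, 6}  [new]
{2, 4, 5, 6} --b--> {2, 3, 5, 6}  [new]
{6} --a--> {2, 3}  [new]
{6} --b--> {3}  [new]
{1, 2, 3, 4, 5, 6} --a--> {1, 2, 3, 4, 5, 6}  [seen]
{1, 2, 3, 4, 5, 6} --b--> {1, 2, 3, 4, 5, 6}  [seen]
{2, 3, 5, 6} --a--> {1, 2, 3, 5, 6}  [new]
{2, 3, 5, 6} --b--> {1, 3, 4, 5, 6}  [new]
{2, 3} --a--> {1, 2, 3, 5, 6}  [seen]
{2, 3} --b--> {1, 3, 4, 5, 6}  [seen]
{3} --a--> {1, 2, 3, 5, 6}  [seen]
{3} --b--> {1, 3, 4}  [new]
{1, 2, 3, 5, 6} --a--> {1, 2, 3, 4, 5, 6}  [seen]
{1, 2, 3, 5, 6} --b--> {1, 3, 4, 5, 6}  [seen]
{1, 3, 4, 5, 6} --a--> {1, 2, 3, 4, 5, 6}  [seen]
{1, 3, 4, 5, 6} --b--> {1, 2, 3, 4, 6}  [new]
{1, 3, 4} --a--> {1, 2, 3, 4, 5, 6}  [seen]
{1, 3, 4} --b--> {1, 2, 3, 4, 6}  [seen]
{1, 2, 3, 4, 6} --a--> {1, 2, 3, 4, 5, 6}  [seen]
{1, 2, 3, 4, 6} --b--> {1, 2, 3, 4, 5, 6}  [seen]
Reachable DFA states: {1}, {2, 4, 5, 6}, {6}, {1, 2, 3, 4, 5, 6}, {2, 3, 5, 6}, {2, 3}, {3}, {1, 2, 3, 5, 6}, {1, 3, 4, 5, 6}, {1, 3, 4}, {1, 2, 3, 4, 6}.

11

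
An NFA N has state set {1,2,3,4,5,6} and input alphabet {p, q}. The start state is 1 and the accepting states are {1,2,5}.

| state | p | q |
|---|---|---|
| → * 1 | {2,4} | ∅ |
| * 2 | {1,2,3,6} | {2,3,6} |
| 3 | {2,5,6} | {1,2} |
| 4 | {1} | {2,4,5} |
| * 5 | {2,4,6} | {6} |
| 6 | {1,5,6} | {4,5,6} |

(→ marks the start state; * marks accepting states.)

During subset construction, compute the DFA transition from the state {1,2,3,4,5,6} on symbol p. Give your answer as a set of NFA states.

δ(1,p) = {2,4}; δ(2,p) = {1,2,3,6}; δ(3,p) = {2,5,6}; δ(4,p) = {1}; δ(5,p) = {2,4,6}; δ(6,p) = {1,5,6}.
Union: {1,2,3,4,5,6}.

{1,2,3,4,5,6}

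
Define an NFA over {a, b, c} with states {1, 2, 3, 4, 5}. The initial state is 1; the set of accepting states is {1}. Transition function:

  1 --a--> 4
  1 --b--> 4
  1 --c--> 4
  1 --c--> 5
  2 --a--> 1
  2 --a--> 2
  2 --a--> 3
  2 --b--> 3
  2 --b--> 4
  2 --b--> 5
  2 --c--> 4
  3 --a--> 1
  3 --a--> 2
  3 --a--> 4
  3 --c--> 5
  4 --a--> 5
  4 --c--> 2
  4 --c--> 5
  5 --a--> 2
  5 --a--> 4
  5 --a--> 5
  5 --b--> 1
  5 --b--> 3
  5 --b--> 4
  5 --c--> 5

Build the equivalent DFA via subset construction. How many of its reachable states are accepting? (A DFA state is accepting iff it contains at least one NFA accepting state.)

5

Start state of the DFA: {1}.
{1} --a--> {4}  [new]
{1} --b--> {4}  [seen]
{1} --c--> {4, 5}  [new]
{4} --a--> {5}  [new]
{4} --b--> ∅  [new]
{4} --c--> {2, 5}  [new]
{4, 5} --a--> {2, 4, 5}  [new]
{4, 5} --b--> {1, 3, 4}  [new]
{4, 5} --c--> {2, 5}  [seen]
{5} --a--> {2, 4, 5}  [seen]
{5} --b--> {1, 3, 4}  [seen]
{5} --c--> {5}  [seen]
∅ --a--> ∅  [seen]
∅ --b--> ∅  [seen]
∅ --c--> ∅  [seen]
{2, 5} --a--> {1, 2, 3, 4, 5}  [new]
{2, 5} --b--> {1, 3, 4, 5}  [new]
{2, 5} --c--> {4, 5}  [seen]
{2, 4, 5} --a--> {1, 2, 3, 4, 5}  [seen]
{2, 4, 5} --b--> {1, 3, 4, 5}  [seen]
{2, 4, 5} --c--> {2, 4, 5}  [seen]
{1, 3, 4} --a--> {1, 2, 4, 5}  [new]
{1, 3, 4} --b--> {4}  [seen]
{1, 3, 4} --c--> {2, 4, 5}  [seen]
{1, 2, 3, 4, 5} --a--> {1, 2, 3, 4, 5}  [seen]
{1, 2, 3, 4, 5} --b--> {1, 3, 4, 5}  [seen]
{1, 2, 3, 4, 5} --c--> {2, 4, 5}  [seen]
{1, 3, 4, 5} --a--> {1, 2, 4, 5}  [seen]
{1, 3, 4, 5} --b--> {1, 3, 4}  [seen]
{1, 3, 4, 5} --c--> {2, 4, 5}  [seen]
{1, 2, 4, 5} --a--> {1, 2, 3, 4, 5}  [seen]
{1, 2, 4, 5} --b--> {1, 3, 4, 5}  [seen]
{1, 2, 4, 5} --c--> {2, 4, 5}  [seen]
Reachable DFA states: {1}, {4}, {4, 5}, {5}, ∅, {2, 5}, {2, 4, 5}, {1, 3, 4}, {1, 2, 3, 4, 5}, {1, 3, 4, 5}, {1, 2, 4, 5}.
Accepting DFA states (contain an NFA accepting state): {1}, {1, 3, 4}, {1, 2, 3, 4, 5}, {1, 3, 4, 5}, {1, 2, 4, 5}.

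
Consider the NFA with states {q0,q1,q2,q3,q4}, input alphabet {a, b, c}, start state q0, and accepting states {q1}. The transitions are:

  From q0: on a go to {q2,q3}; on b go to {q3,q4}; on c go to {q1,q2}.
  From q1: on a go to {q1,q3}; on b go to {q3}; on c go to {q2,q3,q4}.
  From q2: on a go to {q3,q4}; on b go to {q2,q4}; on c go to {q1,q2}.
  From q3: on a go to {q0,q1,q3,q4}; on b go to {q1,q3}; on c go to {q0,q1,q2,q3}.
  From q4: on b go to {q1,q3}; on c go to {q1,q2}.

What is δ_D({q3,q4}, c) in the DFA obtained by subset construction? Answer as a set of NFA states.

{q0,q1,q2,q3}

δ(q3,c) = {q0,q1,q2,q3}; δ(q4,c) = {q1,q2}.
Union: {q0,q1,q2,q3}.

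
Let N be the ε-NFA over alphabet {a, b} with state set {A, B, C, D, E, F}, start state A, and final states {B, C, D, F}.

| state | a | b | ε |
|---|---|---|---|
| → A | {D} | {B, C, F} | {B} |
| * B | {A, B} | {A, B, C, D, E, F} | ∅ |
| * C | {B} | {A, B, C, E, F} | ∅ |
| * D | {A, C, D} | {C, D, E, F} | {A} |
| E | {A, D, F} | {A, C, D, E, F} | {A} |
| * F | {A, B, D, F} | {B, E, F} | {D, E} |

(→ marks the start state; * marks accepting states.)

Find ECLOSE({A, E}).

Begin with {A, E}.
A →ε {B}; add B.
ε-closure = {A, B, E}.

{A, B, E}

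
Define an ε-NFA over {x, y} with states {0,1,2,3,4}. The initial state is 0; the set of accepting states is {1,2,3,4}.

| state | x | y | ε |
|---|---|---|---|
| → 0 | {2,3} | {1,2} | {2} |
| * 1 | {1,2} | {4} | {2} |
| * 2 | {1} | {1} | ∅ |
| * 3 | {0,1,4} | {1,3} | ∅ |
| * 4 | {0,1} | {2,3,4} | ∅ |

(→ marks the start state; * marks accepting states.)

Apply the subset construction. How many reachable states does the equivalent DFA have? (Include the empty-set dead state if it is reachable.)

9

Start state of the DFA: {0,2} (ε-closure of the NFA start).
{0,2} --x--> {1,2,3}  [new]
{0,2} --y--> {1,2}  [new]
{1,2,3} --x--> {0,1,2,4}  [new]
{1,2,3} --y--> {1,2,3,4}  [new]
{1,2} --x--> {1,2}  [seen]
{1,2} --y--> {1,2,4}  [new]
{0,1,2,4} --x--> {0,1,2,3}  [new]
{0,1,2,4} --y--> {1,2,3,4}  [seen]
{1,2,3,4} --x--> {0,1,2,4}  [seen]
{1,2,3,4} --y--> {1,2,3,4}  [seen]
{1,2,4} --x--> {0,1,2}  [new]
{1,2,4} --y--> {1,2,3,4}  [seen]
{0,1,2,3} --x--> {0,1,2,3,4}  [new]
{0,1,2,3} --y--> {1,2,3,4}  [seen]
{0,1,2} --x--> {1,2,3}  [seen]
{0,1,2} --y--> {1,2,4}  [seen]
{0,1,2,3,4} --x--> {0,1,2,3,4}  [seen]
{0,1,2,3,4} --y--> {1,2,3,4}  [seen]
Reachable DFA states: {0,2}, {1,2,3}, {1,2}, {0,1,2,4}, {1,2,3,4}, {1,2,4}, {0,1,2,3}, {0,1,2}, {0,1,2,3,4}.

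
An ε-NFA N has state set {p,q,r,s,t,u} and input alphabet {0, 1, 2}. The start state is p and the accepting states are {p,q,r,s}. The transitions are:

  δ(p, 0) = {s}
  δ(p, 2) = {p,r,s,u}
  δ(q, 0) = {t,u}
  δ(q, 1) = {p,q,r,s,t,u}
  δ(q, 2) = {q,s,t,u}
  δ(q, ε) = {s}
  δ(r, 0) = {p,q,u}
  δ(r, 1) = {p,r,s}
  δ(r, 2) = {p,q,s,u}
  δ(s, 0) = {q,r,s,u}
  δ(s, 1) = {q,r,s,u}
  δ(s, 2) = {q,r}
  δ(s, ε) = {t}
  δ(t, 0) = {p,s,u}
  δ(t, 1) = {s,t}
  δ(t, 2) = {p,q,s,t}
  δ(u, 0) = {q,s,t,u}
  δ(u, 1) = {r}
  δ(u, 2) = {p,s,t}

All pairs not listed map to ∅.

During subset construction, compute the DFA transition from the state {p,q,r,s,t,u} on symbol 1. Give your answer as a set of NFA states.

δ(p,1) = ∅; δ(q,1) = {p,q,r,s,t,u}; δ(r,1) = {p,r,s}; δ(s,1) = {q,r,s,u}; δ(t,1) = {s,t}; δ(u,1) = {r}.
Union: {p,q,r,s,t,u}.

{p,q,r,s,t,u}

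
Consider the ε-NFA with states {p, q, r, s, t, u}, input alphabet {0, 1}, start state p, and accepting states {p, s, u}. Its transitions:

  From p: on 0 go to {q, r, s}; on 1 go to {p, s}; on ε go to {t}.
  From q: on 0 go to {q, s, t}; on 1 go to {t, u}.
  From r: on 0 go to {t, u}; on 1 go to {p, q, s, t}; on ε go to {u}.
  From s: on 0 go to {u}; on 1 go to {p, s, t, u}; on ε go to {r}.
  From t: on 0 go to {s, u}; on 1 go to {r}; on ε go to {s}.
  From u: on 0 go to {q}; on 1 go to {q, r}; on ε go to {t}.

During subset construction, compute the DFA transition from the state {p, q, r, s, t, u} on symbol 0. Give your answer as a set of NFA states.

{q, r, s, t, u}

δ(p,0) = {q, r, s}; δ(q,0) = {q, s, t}; δ(r,0) = {t, u}; δ(s,0) = {u}; δ(t,0) = {s, u}; δ(u,0) = {q}.
Union: {q, r, s, t, u}.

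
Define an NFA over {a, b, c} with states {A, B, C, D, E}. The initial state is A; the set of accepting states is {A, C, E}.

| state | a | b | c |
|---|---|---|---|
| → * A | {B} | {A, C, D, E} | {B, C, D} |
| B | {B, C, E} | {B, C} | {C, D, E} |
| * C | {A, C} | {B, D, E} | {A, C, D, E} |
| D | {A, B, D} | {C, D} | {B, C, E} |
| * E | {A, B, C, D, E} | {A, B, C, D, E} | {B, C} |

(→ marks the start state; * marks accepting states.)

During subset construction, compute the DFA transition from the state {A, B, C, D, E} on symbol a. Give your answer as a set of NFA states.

{A, B, C, D, E}

δ(A,a) = {B}; δ(B,a) = {B, C, E}; δ(C,a) = {A, C}; δ(D,a) = {A, B, D}; δ(E,a) = {A, B, C, D, E}.
Union: {A, B, C, D, E}.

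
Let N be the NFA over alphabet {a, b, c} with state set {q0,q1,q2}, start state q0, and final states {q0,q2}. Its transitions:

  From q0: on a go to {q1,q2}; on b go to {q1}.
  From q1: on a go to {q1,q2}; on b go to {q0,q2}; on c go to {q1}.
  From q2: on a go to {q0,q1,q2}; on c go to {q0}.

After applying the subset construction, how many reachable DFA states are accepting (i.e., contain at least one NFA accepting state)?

5

Start state of the DFA: {q0}.
{q0} --a--> {q1,q2}  [new]
{q0} --b--> {q1}  [new]
{q0} --c--> ∅  [new]
{q1,q2} --a--> {q0,q1,q2}  [new]
{q1,q2} --b--> {q0,q2}  [new]
{q1,q2} --c--> {q0,q1}  [new]
{q1} --a--> {q1,q2}  [seen]
{q1} --b--> {q0,q2}  [seen]
{q1} --c--> {q1}  [seen]
∅ --a--> ∅  [seen]
∅ --b--> ∅  [seen]
∅ --c--> ∅  [seen]
{q0,q1,q2} --a--> {q0,q1,q2}  [seen]
{q0,q1,q2} --b--> {q0,q1,q2}  [seen]
{q0,q1,q2} --c--> {q0,q1}  [seen]
{q0,q2} --a--> {q0,q1,q2}  [seen]
{q0,q2} --b--> {q1}  [seen]
{q0,q2} --c--> {q0}  [seen]
{q0,q1} --a--> {q1,q2}  [seen]
{q0,q1} --b--> {q0,q1,q2}  [seen]
{q0,q1} --c--> {q1}  [seen]
Reachable DFA states: {q0}, {q1,q2}, {q1}, ∅, {q0,q1,q2}, {q0,q2}, {q0,q1}.
Accepting DFA states (contain an NFA accepting state): {q0}, {q1,q2}, {q0,q1,q2}, {q0,q2}, {q0,q1}.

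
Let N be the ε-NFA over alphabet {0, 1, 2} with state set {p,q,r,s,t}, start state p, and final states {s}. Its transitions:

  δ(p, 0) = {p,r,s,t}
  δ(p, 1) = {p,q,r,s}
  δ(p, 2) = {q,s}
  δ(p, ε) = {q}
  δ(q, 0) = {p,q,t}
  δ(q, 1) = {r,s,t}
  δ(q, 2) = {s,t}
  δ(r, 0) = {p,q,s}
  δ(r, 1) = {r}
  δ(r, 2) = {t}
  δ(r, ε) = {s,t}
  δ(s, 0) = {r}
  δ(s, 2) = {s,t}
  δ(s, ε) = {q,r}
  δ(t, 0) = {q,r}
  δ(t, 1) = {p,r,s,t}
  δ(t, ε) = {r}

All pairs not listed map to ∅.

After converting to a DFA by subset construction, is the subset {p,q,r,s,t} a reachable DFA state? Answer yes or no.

Start state of the DFA: {p,q} (ε-closure of the NFA start).
{p,q} --0--> {p,q,r,s,t}  [new]
{p,q} --1--> {p,q,r,s,t}  [seen]
{p,q} --2--> {q,r,s,t}  [new]
{p,q,r,s,t} --0--> {p,q,r,s,t}  [seen]
{p,q,r,s,t} --1--> {p,q,r,s,t}  [seen]
{p,q,r,s,t} --2--> {q,r,s,t}  [seen]
{q,r,s,t} --0--> {p,q,r,s,t}  [seen]
{q,r,s,t} --1--> {p,q,r,s,t}  [seen]
{q,r,s,t} --2--> {q,r,s,t}  [seen]
Reachable DFA states: {p,q}, {p,q,r,s,t}, {q,r,s,t}.
{p,q,r,s,t} is among them.

yes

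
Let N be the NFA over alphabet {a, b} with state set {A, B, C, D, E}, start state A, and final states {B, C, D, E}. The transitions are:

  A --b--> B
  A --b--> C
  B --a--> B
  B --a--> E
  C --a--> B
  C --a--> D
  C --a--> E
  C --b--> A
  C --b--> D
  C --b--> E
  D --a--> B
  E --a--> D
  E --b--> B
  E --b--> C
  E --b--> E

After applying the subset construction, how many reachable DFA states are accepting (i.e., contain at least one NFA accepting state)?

7

Start state of the DFA: {A}.
{A} --a--> ∅  [new]
{A} --b--> {B, C}  [new]
∅ --a--> ∅  [seen]
∅ --b--> ∅  [seen]
{B, C} --a--> {B, D, E}  [new]
{B, C} --b--> {A, D, E}  [new]
{B, D, E} --a--> {B, D, E}  [seen]
{B, D, E} --b--> {B, C, E}  [new]
{A, D, E} --a--> {B, D}  [new]
{A, D, E} --b--> {B, C, E}  [seen]
{B, C, E} --a--> {B, D, E}  [seen]
{B, C, E} --b--> {A, B, C, D, E}  [new]
{B, D} --a--> {B, E}  [new]
{B, D} --b--> ∅  [seen]
{A, B, C, D, E} --a--> {B, D, E}  [seen]
{A, B, C, D, E} --b--> {A, B, C, D, E}  [seen]
{B, E} --a--> {B, D, E}  [seen]
{B, E} --b--> {B, C, E}  [seen]
Reachable DFA states: {A}, ∅, {B, C}, {B, D, E}, {A, D, E}, {B, C, E}, {B, D}, {A, B, C, D, E}, {B, E}.
Accepting DFA states (contain an NFA accepting state): {B, C}, {B, D, E}, {A, D, E}, {B, C, E}, {B, D}, {A, B, C, D, E}, {B, E}.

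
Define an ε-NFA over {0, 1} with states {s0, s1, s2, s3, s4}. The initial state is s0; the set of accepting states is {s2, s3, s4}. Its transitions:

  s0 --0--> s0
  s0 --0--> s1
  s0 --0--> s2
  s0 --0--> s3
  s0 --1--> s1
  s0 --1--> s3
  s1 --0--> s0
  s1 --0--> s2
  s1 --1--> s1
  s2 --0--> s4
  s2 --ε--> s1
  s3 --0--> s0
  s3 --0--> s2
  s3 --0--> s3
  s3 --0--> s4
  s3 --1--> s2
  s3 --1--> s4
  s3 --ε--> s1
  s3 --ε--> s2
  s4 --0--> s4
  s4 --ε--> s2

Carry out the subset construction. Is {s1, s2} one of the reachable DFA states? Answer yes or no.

no

Start state of the DFA: {s0} (ε-closure of the NFA start).
{s0} --0--> {s0, s1, s2, s3}  [new]
{s0} --1--> {s1, s2, s3}  [new]
{s0, s1, s2, s3} --0--> {s0, s1, s2, s3, s4}  [new]
{s0, s1, s2, s3} --1--> {s1, s2, s3, s4}  [new]
{s1, s2, s3} --0--> {s0, s1, s2, s3, s4}  [seen]
{s1, s2, s3} --1--> {s1, s2, s4}  [new]
{s0, s1, s2, s3, s4} --0--> {s0, s1, s2, s3, s4}  [seen]
{s0, s1, s2, s3, s4} --1--> {s1, s2, s3, s4}  [seen]
{s1, s2, s3, s4} --0--> {s0, s1, s2, s3, s4}  [seen]
{s1, s2, s3, s4} --1--> {s1, s2, s4}  [seen]
{s1, s2, s4} --0--> {s0, s1, s2, s4}  [new]
{s1, s2, s4} --1--> {s1}  [new]
{s0, s1, s2, s4} --0--> {s0, s1, s2, s3, s4}  [seen]
{s0, s1, s2, s4} --1--> {s1, s2, s3}  [seen]
{s1} --0--> {s0, s1, s2}  [new]
{s1} --1--> {s1}  [seen]
{s0, s1, s2} --0--> {s0, s1, s2, s3, s4}  [seen]
{s0, s1, s2} --1--> {s1, s2, s3}  [seen]
Reachable DFA states: {s0}, {s0, s1, s2, s3}, {s1, s2, s3}, {s0, s1, s2, s3, s4}, {s1, s2, s3, s4}, {s1, s2, s4}, {s0, s1, s2, s4}, {s1}, {s0, s1, s2}.
{s1, s2} is not among them.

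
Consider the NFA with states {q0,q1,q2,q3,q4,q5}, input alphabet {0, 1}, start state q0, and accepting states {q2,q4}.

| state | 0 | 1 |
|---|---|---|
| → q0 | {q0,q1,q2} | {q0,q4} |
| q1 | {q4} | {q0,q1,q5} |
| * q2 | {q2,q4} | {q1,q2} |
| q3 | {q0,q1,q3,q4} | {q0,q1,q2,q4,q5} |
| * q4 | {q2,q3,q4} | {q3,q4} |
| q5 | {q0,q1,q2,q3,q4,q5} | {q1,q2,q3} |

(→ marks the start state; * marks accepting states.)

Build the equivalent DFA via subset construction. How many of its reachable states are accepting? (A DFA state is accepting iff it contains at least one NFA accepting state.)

Start state of the DFA: {q0}.
{q0} --0--> {q0,q1,q2}  [new]
{q0} --1--> {q0,q4}  [new]
{q0,q1,q2} --0--> {q0,q1,q2,q4}  [new]
{q0,q1,q2} --1--> {q0,q1,q2,q4,q5}  [new]
{q0,q4} --0--> {q0,q1,q2,q3,q4}  [new]
{q0,q4} --1--> {q0,q3,q4}  [new]
{q0,q1,q2,q4} --0--> {q0,q1,q2,q3,q4}  [seen]
{q0,q1,q2,q4} --1--> {q0,q1,q2,q3,q4,q5}  [new]
{q0,q1,q2,q4,q5} --0--> {q0,q1,q2,q3,q4,q5}  [seen]
{q0,q1,q2,q4,q5} --1--> {q0,q1,q2,q3,q4,q5}  [seen]
{q0,q1,q2,q3,q4} --0--> {q0,q1,q2,q3,q4}  [seen]
{q0,q1,q2,q3,q4} --1--> {q0,q1,q2,q3,q4,q5}  [seen]
{q0,q3,q4} --0--> {q0,q1,q2,q3,q4}  [seen]
{q0,q3,q4} --1--> {q0,q1,q2,q3,q4,q5}  [seen]
{q0,q1,q2,q3,q4,q5} --0--> {q0,q1,q2,q3,q4,q5}  [seen]
{q0,q1,q2,q3,q4,q5} --1--> {q0,q1,q2,q3,q4,q5}  [seen]
Reachable DFA states: {q0}, {q0,q1,q2}, {q0,q4}, {q0,q1,q2,q4}, {q0,q1,q2,q4,q5}, {q0,q1,q2,q3,q4}, {q0,q3,q4}, {q0,q1,q2,q3,q4,q5}.
Accepting DFA states (contain an NFA accepting state): {q0,q1,q2}, {q0,q4}, {q0,q1,q2,q4}, {q0,q1,q2,q4,q5}, {q0,q1,q2,q3,q4}, {q0,q3,q4}, {q0,q1,q2,q3,q4,q5}.

7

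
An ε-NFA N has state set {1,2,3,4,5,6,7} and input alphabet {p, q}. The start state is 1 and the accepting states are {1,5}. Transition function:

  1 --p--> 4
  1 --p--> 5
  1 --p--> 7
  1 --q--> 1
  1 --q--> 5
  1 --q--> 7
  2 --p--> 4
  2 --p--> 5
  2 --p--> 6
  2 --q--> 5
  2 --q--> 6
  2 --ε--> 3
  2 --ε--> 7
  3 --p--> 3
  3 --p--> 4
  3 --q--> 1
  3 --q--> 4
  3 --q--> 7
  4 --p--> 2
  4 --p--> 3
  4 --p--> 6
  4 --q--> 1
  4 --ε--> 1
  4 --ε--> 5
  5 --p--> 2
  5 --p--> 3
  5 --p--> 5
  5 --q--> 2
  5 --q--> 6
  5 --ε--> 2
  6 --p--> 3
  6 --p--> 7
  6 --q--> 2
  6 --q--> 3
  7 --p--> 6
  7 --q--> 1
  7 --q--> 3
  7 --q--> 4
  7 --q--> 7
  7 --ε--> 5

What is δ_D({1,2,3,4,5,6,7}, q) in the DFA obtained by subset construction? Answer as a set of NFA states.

δ(1,q) = {1,5,7}; δ(2,q) = {5,6}; δ(3,q) = {1,4,7}; δ(4,q) = {1}; δ(5,q) = {2,6}; δ(6,q) = {2,3}; δ(7,q) = {1,3,4,7}.
Union: {1,2,3,4,5,6,7}.

{1,2,3,4,5,6,7}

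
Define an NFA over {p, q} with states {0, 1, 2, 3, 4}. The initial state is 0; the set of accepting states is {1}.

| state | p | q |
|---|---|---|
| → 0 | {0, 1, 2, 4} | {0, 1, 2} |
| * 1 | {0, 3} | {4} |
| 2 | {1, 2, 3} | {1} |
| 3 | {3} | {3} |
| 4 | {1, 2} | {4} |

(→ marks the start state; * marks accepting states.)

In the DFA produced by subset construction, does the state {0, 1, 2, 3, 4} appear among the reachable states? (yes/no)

Start state of the DFA: {0}.
{0} --p--> {0, 1, 2, 4}  [new]
{0} --q--> {0, 1, 2}  [new]
{0, 1, 2, 4} --p--> {0, 1, 2, 3, 4}  [new]
{0, 1, 2, 4} --q--> {0, 1, 2, 4}  [seen]
{0, 1, 2} --p--> {0, 1, 2, 3, 4}  [seen]
{0, 1, 2} --q--> {0, 1, 2, 4}  [seen]
{0, 1, 2, 3, 4} --p--> {0, 1, 2, 3, 4}  [seen]
{0, 1, 2, 3, 4} --q--> {0, 1, 2, 3, 4}  [seen]
Reachable DFA states: {0}, {0, 1, 2, 4}, {0, 1, 2}, {0, 1, 2, 3, 4}.
{0, 1, 2, 3, 4} is among them.

yes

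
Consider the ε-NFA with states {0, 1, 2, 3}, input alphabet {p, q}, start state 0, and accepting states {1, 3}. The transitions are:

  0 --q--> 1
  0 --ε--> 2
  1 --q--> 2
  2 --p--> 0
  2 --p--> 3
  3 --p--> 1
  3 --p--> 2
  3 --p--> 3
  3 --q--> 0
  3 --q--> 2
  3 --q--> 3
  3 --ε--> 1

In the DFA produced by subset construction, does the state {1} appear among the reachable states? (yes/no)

yes

Start state of the DFA: {0, 2} (ε-closure of the NFA start).
{0, 2} --p--> {0, 1, 2, 3}  [new]
{0, 2} --q--> {1}  [new]
{0, 1, 2, 3} --p--> {0, 1, 2, 3}  [seen]
{0, 1, 2, 3} --q--> {0, 1, 2, 3}  [seen]
{1} --p--> ∅  [new]
{1} --q--> {2}  [new]
∅ --p--> ∅  [seen]
∅ --q--> ∅  [seen]
{2} --p--> {0, 1, 2, 3}  [seen]
{2} --q--> ∅  [seen]
Reachable DFA states: {0, 2}, {0, 1, 2, 3}, {1}, ∅, {2}.
{1} is among them.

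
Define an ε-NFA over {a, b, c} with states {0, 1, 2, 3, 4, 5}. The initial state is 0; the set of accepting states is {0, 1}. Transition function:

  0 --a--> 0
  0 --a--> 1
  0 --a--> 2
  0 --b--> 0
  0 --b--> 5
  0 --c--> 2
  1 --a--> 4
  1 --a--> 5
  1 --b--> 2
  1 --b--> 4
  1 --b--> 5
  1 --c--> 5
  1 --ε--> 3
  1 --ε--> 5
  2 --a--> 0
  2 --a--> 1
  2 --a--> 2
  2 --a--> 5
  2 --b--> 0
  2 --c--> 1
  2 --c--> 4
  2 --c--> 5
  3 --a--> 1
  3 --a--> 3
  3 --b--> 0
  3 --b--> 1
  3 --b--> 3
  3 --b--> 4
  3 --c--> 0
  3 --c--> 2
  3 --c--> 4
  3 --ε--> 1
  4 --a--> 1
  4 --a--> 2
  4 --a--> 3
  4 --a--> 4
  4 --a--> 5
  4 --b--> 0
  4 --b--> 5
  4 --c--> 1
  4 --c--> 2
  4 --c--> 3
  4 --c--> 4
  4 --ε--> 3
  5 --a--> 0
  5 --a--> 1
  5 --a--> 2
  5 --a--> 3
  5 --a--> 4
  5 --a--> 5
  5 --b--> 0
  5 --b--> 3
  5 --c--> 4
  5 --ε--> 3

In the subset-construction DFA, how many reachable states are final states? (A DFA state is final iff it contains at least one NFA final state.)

Start state of the DFA: {0} (ε-closure of the NFA start).
{0} --a--> {0, 1, 2, 3, 5}  [new]
{0} --b--> {0, 1, 3, 5}  [new]
{0} --c--> {2}  [new]
{0, 1, 2, 3, 5} --a--> {0, 1, 2, 3, 4, 5}  [new]
{0, 1, 2, 3, 5} --b--> {0, 1, 2, 3, 4, 5}  [seen]
{0, 1, 2, 3, 5} --c--> {0, 1, 2, 3, 4, 5}  [seen]
{0, 1, 3, 5} --a--> {0, 1, 2, 3, 4, 5}  [seen]
{0, 1, 3, 5} --b--> {0, 1, 2, 3, 4, 5}  [seen]
{0, 1, 3, 5} --c--> {0, 1, 2, 3, 4, 5}  [seen]
{2} --a--> {0, 1, 2, 3, 5}  [seen]
{2} --b--> {0}  [seen]
{2} --c--> {1, 3, 4, 5}  [new]
{0, 1, 2, 3, 4, 5} --a--> {0, 1, 2, 3, 4, 5}  [seen]
{0, 1, 2, 3, 4, 5} --b--> {0, 1, 2, 3, 4, 5}  [seen]
{0, 1, 2, 3, 4, 5} --c--> {0, 1, 2, 3, 4, 5}  [seen]
{1, 3, 4, 5} --a--> {0, 1, 2, 3, 4, 5}  [seen]
{1, 3, 4, 5} --b--> {0, 1, 2, 3, 4, 5}  [seen]
{1, 3, 4, 5} --c--> {0, 1, 2, 3, 4, 5}  [seen]
Reachable DFA states: {0}, {0, 1, 2, 3, 5}, {0, 1, 3, 5}, {2}, {0, 1, 2, 3, 4, 5}, {1, 3, 4, 5}.
Accepting DFA states (contain an NFA accepting state): {0}, {0, 1, 2, 3, 5}, {0, 1, 3, 5}, {0, 1, 2, 3, 4, 5}, {1, 3, 4, 5}.

5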